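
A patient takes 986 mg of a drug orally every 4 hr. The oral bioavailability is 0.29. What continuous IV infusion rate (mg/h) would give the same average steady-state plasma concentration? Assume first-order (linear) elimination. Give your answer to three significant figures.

Equivalent systemic input: infusion rate = F·D/τ.
Rate = 0.29 × 986 / 4 = 71.49 mg/h

71.5 mg/h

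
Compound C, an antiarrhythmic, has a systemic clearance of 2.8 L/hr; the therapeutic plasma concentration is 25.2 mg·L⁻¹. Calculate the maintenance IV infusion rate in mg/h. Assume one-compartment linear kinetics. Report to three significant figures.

Infusion rate = CL · Css = 2.800 L/h × 25.2 mg/L = 70.56 mg/h

70.6 mg/h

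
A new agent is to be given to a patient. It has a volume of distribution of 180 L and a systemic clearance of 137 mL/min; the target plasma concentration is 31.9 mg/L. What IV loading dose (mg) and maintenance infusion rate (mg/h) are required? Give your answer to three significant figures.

(a) 5740 mg; (b) 262 mg/h

Loading dose = Vd × C = 180.0 × 31.9 = 5742 mg
CL = 137 mL/min × 60/1000 = 8.220 L/h
Infusion rate = 8.220 L/h × 31.9 mg/L = 262.2 mg/h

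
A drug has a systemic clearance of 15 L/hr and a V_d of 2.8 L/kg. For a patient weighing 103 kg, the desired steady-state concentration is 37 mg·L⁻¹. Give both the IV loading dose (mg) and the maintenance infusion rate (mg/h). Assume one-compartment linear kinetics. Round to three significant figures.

Vd = 2.8 L/kg × 103 kg = 288.4 L
Loading: fill Vd to C_target → 288.4 L × 37 mg/L = 10670 mg
Infusion rate = 15.00 L/h × 37 mg/L = 555.0 mg/h

(a) 10700 mg; (b) 555 mg/h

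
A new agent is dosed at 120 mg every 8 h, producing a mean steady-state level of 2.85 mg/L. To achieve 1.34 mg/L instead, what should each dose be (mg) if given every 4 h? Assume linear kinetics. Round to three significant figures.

28.2 mg

For first-order elimination, Css ∝ F·D/(CL·τ); F and CL are unchanged, so Css ∝ D/τ.
D₂ = D₁ × (Css,target / Css,current) × (τ₂/τ₁) = 120 × (1.34/2.85) × (4/8) = 28.21 mg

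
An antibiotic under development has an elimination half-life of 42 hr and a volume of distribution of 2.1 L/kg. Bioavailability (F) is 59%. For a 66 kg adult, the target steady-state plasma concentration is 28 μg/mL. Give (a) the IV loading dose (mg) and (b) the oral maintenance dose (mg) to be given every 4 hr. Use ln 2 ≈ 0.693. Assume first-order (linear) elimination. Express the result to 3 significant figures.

(a) 3880 mg; (b) 434 mg

Total Vd = 2.1 × 66 = 138.6 L
LD = Vd × C = 138.6 × 28 = 3881 mg
CL = 0.693 × Vd / t½ = 0.693 × 138.6 / 42 = 2.287 L/h
D = CL × Css × τ / F = 2.287 × 28 × 4 / 0.59 = 434.1 mg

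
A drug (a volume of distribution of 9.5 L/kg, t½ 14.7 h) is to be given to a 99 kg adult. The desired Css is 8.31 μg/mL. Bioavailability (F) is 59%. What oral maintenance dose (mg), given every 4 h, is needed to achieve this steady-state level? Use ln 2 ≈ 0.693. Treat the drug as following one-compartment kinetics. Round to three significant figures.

2500 mg

Vd(total) = 99 kg × 9.5 L/kg = 940.5 L
CL = ln 2 · Vd / t½ = 0.693 × 940.5 / 14.7 = 44.34 L/h
D = CL × Css × τ / F = 44.34 × 8.31 × 4 / 0.59 = 2498 mg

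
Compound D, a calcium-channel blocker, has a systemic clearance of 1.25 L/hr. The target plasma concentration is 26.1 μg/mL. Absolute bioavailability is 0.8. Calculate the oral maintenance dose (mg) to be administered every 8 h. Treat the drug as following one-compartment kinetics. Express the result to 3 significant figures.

326 mg

At steady state, dose per interval replaces the amount cleared in that interval: F·D/τ = CL·Css.
D = CL × Css × τ / F = 1.250 × 26.1 × 8 / 0.8 = 326.3 mg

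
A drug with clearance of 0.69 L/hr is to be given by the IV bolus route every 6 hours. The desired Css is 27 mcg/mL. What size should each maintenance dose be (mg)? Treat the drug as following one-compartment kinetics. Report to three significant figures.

112 mg

D = CL × Css × τ = 0.6900 × 27 × 6 = 111.8 mg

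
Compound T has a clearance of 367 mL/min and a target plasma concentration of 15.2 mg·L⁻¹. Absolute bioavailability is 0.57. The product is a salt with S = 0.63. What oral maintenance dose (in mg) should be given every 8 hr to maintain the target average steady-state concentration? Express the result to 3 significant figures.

CL = 367 mL/min × 60/1000 = 22.02 L/h
D = CL × Css × τ / F / S = 22.02 × 15.2 × 8 / 0.57 / 0.63 = 7457 mg

7460 mg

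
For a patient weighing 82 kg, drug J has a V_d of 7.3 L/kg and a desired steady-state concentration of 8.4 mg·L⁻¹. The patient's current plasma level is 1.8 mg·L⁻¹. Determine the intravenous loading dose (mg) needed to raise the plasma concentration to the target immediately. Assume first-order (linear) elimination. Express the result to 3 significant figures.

3950 mg

Vd(total) = 82 kg × 7.3 L/kg = 598.6 L
Concentration deficit ΔC = 8.4 − 1.8 = 6.600 mg/L
LD = Vd × ΔC = 598.6 × 6.600 = 3951 mg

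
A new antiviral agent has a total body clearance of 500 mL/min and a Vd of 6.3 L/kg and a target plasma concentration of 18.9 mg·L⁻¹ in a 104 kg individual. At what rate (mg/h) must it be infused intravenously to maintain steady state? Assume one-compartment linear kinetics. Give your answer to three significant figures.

567 mg/h

Convert clearance: 500 mL/min × 60 min/h ÷ 1000 mL/L = 30.00 L/h
Infusion rate = CL · Css = 30.00 L/h × 18.9 mg/L = 567.0 mg/h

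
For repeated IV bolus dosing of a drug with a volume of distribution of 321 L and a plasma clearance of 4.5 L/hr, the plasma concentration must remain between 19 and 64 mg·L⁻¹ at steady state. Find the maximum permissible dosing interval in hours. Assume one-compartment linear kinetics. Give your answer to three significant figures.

86.6 h

k = CL / Vd = 4.500 / 321.0 = 0.01402 h⁻¹
Between IV bolus doses, concentration decays as C = C₀·e^(−kτ), so C_peak/C_trough = e^(kτ).
τ_max = ln(C_peak/C_trough) / k = ln(64/19) / 0.01402 = 1.214 / 0.01402 = 86.59 h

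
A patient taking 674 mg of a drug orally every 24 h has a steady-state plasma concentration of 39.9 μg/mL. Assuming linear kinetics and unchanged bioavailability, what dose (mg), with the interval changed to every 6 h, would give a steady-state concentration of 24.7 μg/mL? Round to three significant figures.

With linear kinetics, Css is proportional to dose rate (D/τ) at fixed clearance.
D₂ = D₁ × (Css,target / Css,current) × (τ₂/τ₁) = 674 × (24.7/39.9) × (6/24) = 104.3 mg

104 mg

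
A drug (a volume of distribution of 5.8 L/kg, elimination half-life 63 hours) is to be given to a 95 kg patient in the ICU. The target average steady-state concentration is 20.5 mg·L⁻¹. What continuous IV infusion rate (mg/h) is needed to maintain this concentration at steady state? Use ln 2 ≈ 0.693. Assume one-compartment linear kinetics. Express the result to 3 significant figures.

Total Vd = 5.8 × 95 = 551.0 L
CL = ln 2 · Vd / t½ = 0.693 × 551.0 / 63 = 6.061 L/h
Infusion rate = CL × Css = 6.061 × 20.5 = 124.3 mg/h

124 mg/h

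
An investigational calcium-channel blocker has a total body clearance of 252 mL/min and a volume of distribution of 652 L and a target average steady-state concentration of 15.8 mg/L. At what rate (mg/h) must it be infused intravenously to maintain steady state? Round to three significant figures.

Convert clearance: 252 mL/min × 60 min/h ÷ 1000 mL/L = 15.12 L/h
At steady state, infusion rate equals elimination rate: rate in = CL × Css.
Infusion rate = CL · Css = 15.12 L/h × 15.8 mg/L = 238.9 mg/h

239 mg/h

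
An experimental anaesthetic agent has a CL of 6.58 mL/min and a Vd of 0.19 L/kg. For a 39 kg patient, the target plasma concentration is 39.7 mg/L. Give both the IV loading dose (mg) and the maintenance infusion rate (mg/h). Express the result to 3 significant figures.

Vd = 0.19 L/kg × 39 kg = 7.410 L
Loading dose = Vd × C = 7.410 × 39.7 = 294.2 mg
CL = 6.58 mL/min = 6.58 × 0.06 = 0.3948 L/h
Maintenance infusion rate = CL × Css = 0.3948 × 39.7 = 15.67 mg/h

(a) 294 mg; (b) 15.7 mg/h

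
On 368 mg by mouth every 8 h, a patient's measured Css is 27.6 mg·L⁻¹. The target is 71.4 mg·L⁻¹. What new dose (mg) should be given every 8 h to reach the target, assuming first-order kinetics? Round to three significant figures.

952 mg

For first-order elimination, Css ∝ F·D/(CL·τ); F and CL are unchanged, so Css ∝ D/τ.
D₂ = D₁ × (Css,target / Css,current) = 368 × 71.4/27.6 = 952.0 mg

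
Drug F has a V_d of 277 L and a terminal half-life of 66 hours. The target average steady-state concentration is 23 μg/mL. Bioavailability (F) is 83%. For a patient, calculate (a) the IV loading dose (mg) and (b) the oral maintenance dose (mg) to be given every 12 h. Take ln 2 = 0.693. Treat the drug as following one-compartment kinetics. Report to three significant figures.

LD = Vd × C = 277.0 × 23 = 6371 mg
CL = 0.693 × Vd / t½ = 0.693 × 277.0 / 66 = 2.909 L/h
D = CL × Css × τ / F = 2.909 × 23 × 12 / 0.83 = 967.3 mg

(a) 6370 mg; (b) 967 mg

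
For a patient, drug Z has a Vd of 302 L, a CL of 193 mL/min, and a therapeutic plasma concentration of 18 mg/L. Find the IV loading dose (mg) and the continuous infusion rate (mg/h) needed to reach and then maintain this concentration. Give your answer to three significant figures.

LD = Vd · C_target = 302.0 × 18 = 5436 mg
Convert clearance: 193 mL/min × 60 min/h ÷ 1000 mL/L = 11.58 L/h
Maintenance infusion rate = CL × Css = 11.58 × 18 = 208.4 mg/h

(a) 5440 mg; (b) 208 mg/h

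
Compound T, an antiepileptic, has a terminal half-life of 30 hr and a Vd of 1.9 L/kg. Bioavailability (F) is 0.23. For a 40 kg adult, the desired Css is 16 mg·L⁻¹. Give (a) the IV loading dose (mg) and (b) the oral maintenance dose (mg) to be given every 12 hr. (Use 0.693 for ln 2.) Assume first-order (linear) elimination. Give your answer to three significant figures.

(a) 1220 mg; (b) 1470 mg

Vd(total) = 40 kg × 1.9 L/kg = 76.00 L
LD = Vd × C = 76.00 × 16 = 1216 mg
CL = 0.693 × Vd / t½ = 0.693 × 76.00 / 30 = 1.756 L/h
D = CL × Css × τ / F = 1.756 × 16 × 12 / 0.23 = 1466 mg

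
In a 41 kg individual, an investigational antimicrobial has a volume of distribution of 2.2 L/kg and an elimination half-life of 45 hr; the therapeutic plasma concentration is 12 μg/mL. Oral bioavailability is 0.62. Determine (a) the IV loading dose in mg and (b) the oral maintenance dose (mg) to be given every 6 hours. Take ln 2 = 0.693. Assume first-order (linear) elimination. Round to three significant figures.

Total Vd = 2.2 × 41 = 90.20 L
LD = Vd × C = 90.20 × 12 = 1082 mg
CL = 0.693 × Vd / t½ = 0.693 × 90.20 / 45 = 1.389 L/h
D = CL × Css × τ / F = 1.389 × 12 × 6 / 0.62 = 161.3 mg

(a) 1080 mg; (b) 161 mg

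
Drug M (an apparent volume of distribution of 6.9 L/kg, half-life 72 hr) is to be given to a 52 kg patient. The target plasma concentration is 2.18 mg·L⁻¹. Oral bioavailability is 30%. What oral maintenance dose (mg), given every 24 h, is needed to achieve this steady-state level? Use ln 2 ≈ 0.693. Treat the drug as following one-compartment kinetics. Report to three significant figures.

602 mg

Total Vd = 6.9 × 52 = 358.8 L
k = 0.693/72 = 0.009625 h⁻¹, so CL = k·Vd = 0.009625 × 358.8 = 3.453 L/h
D = CL × Css × τ / F = 3.453 × 2.18 × 24 / 0.3 = 602.2 mg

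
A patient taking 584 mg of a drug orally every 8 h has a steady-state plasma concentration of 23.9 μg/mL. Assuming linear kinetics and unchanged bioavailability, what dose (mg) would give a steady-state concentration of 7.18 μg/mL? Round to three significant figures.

175 mg

For first-order elimination, Css ∝ F·D/(CL·τ); F and CL are unchanged, so Css ∝ D/τ.
D₂ = D₁ × (Css,target / Css,current) = 584 × 7.18/23.9 = 175.4 mg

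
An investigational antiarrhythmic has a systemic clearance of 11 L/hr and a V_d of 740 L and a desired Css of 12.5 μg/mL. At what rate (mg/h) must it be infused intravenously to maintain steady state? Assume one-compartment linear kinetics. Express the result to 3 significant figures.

Rate = CL × Css = 11.00 × 12.5 = 137.5 mg/h

138 mg/h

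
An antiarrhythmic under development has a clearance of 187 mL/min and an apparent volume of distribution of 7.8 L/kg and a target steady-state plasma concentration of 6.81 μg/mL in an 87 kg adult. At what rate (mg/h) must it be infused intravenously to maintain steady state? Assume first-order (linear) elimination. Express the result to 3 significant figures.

76.4 mg/h

Convert clearance: 187 mL/min × 60 min/h ÷ 1000 mL/L = 11.22 L/h
Rate = CL × Css = 11.22 × 6.81 = 76.41 mg/h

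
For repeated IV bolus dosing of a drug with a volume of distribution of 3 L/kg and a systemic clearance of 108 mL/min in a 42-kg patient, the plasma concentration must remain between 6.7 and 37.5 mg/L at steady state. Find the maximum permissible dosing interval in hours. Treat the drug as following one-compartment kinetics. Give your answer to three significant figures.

Total Vd = 3 × 42 = 126.0 L
Convert clearance: 108 mL/min × 60 min/h ÷ 1000 mL/L = 6.480 L/h
k = CL / Vd = 6.480 / 126.0 = 0.05143 h⁻¹
Between IV bolus doses, concentration decays as C = C₀·e^(−kτ), so C_peak/C_trough = e^(kτ).
τ_max = ln(C_peak/C_trough) / k = ln(37.5/6.7) / 0.05143 = 1.722 / 0.05143 = 33.48 h

33.5 h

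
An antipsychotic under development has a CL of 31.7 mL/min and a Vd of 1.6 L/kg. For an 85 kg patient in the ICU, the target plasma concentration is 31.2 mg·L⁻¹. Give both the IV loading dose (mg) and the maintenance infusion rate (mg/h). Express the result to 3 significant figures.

Vd = 1.6 L/kg × 85 kg = 136.0 L
LD = Vd · C_target = 136.0 × 31.2 = 4243 mg
Convert clearance: 31.7 mL/min × 60 min/h ÷ 1000 mL/L = 1.902 L/h
Maintenance infusion rate = CL × Css = 1.902 × 31.2 = 59.34 mg/h

(a) 4240 mg; (b) 59.3 mg/h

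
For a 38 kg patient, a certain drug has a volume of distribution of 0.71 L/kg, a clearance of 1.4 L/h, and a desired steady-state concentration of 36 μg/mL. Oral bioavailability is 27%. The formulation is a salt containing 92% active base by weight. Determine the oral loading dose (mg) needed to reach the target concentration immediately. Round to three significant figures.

Total Vd = 0.71 × 38 = 26.98 L
LD = Vd × C / F / S = 26.98 × 36.00 / 0.27 / 0.92 = 3910 mg

3910 mg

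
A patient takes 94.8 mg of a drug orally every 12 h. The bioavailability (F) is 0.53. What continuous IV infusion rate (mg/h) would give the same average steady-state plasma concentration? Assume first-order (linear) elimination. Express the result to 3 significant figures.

Equivalent systemic input: infusion rate = F·D/τ.
Rate = 0.53 × 94.8 / 12 = 4.187 mg/h

4.19 mg/h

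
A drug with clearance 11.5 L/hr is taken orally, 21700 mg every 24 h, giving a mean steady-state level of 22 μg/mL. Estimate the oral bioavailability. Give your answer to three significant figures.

0.280

F·D/τ = CL·Css at steady state → F = CL·Css·τ / D.
F = 11.5 × 22 × 24 / 21700 = 0.280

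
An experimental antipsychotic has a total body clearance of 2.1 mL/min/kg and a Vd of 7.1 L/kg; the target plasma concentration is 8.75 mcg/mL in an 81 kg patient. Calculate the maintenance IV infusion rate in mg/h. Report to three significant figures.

89.3 mg/h

CL = 2.1 mL/min/kg × 81 kg = 170.1 mL/min = 170.1 × 60/1000 = 10.21 L/h
Vd does not affect the maintenance rate; only clearance governs steady-state input.
R₀ = 10.21 × 8.75 = 89.34 mg/h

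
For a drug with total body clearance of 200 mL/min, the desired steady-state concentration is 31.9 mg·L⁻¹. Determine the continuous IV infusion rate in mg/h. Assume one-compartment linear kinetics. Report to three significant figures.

Convert clearance: 200 mL/min × 60 min/h ÷ 1000 mL/L = 12.00 L/h
Infusion rate = CL · Css = 12.00 L/h × 31.9 mg/L = 382.8 mg/h

383 mg/h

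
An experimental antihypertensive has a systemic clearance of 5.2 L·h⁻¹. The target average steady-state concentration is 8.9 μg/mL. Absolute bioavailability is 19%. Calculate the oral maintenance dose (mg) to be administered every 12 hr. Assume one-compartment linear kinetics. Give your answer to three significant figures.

2920 mg

At steady state, dose per interval replaces the amount cleared in that interval: F·D/τ = CL·Css.
D = CL × Css × τ / F = 5.200 × 8.9 × 12 / 0.19 = 2923 mg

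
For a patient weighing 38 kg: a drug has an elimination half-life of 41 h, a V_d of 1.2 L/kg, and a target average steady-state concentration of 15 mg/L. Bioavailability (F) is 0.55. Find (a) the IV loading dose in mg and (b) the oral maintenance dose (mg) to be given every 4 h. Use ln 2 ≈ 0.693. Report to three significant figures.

Total Vd = 1.2 × 38 = 45.60 L
LD = Vd × C = 45.60 × 15 = 684.0 mg
CL = 0.693 × Vd / t½ = 0.693 × 45.60 / 41 = 0.7708 L/h
D = CL × Css × τ / F = 0.7708 × 15 × 4 / 0.55 = 84.09 mg

(a) 684 mg; (b) 84.1 mg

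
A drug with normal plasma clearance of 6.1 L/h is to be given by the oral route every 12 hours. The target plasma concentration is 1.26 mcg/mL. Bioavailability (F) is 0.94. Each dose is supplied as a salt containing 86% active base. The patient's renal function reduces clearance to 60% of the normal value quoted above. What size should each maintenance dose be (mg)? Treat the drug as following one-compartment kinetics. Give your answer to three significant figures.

Patient clearance = 0.6 × 6.100 = 3.660 L/h
D = CL × Css × τ / F / S = 3.660 × 1.26 × 12 / 0.94 / 0.86 = 68.46 mg

68.5 mg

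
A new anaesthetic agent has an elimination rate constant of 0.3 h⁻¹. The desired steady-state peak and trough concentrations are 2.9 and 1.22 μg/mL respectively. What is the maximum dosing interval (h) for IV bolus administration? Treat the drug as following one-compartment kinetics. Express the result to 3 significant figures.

Between IV bolus doses, concentration decays as C = C₀·e^(−kτ), so C_peak/C_trough = e^(kτ).
τ_max = ln(C_peak/C_trough) / k = ln(2.9/1.22) / 0.3000 = 0.8659 / 0.3000 = 2.886 h

2.89 h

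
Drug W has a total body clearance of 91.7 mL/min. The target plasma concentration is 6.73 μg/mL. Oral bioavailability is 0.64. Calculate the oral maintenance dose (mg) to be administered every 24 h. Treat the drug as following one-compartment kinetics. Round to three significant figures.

Convert clearance: 91.7 mL/min × 60 min/h ÷ 1000 mL/L = 5.502 L/h
At steady state, dose per interval replaces the amount cleared in that interval: F·D/τ = CL·Css.
D = CL × Css × τ / F = 5.502 × 6.73 × 24 / 0.64 = 1389 mg

1390 mg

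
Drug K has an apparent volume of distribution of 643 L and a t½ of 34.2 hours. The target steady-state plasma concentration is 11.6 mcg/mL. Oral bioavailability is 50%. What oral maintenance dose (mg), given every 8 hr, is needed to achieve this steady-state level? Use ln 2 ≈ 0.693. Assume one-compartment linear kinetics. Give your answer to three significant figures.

2420 mg

CL = 0.693 × Vd / t½ = 0.693 × 643.0 / 34.2 = 13.03 L/h
D = CL × Css × τ / F = 13.03 × 11.6 × 8 / 0.5 = 2418 mg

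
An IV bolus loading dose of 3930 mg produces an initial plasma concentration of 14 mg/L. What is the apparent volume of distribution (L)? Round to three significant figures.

281 L

Immediately after an IV bolus, C₀ = Dose / Vd, so Vd = Dose / C₀.
Vd = 3930 / 14 = 280.7 L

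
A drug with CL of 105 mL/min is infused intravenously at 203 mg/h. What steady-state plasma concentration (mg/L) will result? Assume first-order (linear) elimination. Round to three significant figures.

32.2 mg/L

Convert clearance: 105 mL/min × 60 min/h ÷ 1000 mL/L = 6.300 L/h
Css = rate / CL = 203 / 6.300 = 32.22 mg/L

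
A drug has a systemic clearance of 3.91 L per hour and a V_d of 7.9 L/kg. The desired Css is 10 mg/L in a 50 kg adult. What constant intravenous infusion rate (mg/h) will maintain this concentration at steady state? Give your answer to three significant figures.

39.1 mg/h

R₀ = 3.910 × 10 = 39.10 mg/h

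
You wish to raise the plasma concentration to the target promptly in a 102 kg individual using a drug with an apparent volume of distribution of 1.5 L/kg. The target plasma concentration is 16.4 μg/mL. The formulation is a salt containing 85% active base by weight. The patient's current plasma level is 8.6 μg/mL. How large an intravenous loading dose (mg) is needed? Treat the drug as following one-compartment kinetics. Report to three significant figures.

Vd(total) = 102 kg × 1.5 L/kg = 153.0 L
Concentration deficit ΔC = 16.4 − 8.6 = 7.800 mg/L
LD = Vd × ΔC / S = 153.0 × 7.800 / 0.85 = 1404 mg

1400 mg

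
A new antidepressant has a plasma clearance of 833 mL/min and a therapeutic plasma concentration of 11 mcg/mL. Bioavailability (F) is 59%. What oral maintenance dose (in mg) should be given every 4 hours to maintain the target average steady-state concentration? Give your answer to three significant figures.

3730 mg

CL = 833 mL/min × 60/1000 = 49.98 L/h
D = CL × Css × τ / F = 49.98 × 11 × 4 / 0.59 = 3727 mg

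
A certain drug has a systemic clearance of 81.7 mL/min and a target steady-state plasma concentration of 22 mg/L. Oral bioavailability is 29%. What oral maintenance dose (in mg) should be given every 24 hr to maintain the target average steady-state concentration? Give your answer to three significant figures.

CL = 81.7 mL/min = 81.7 × 0.06 = 4.902 L/h
D = CL × Css × τ / F = 4.902 × 22 × 24 / 0.29 = 8925 mg

8930 mg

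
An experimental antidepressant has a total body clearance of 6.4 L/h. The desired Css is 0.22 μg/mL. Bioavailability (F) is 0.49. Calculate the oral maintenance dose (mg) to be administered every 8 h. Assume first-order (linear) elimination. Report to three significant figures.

D = CL × Css × τ / F = 6.400 × 0.22 × 8 / 0.49 = 22.99 mg

23.0 mg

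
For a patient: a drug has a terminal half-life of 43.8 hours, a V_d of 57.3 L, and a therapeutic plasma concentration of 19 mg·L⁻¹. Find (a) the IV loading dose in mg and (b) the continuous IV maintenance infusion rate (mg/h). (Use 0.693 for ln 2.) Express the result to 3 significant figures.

LD = Vd × C = 57.30 × 19 = 1089 mg
CL = 0.693 × Vd / t½ = 0.693 × 57.30 / 43.8 = 0.9066 L/h
Infusion rate = CL × Css = 0.9066 × 19 = 17.23 mg/h

(a) 1090 mg; (b) 17.2 mg/h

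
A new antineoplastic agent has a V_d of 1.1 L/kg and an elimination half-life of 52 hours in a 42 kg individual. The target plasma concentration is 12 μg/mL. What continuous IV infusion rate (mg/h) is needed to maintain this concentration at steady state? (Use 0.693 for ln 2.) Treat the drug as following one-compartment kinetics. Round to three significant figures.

Total Vd = 1.1 × 42 = 46.20 L
CL = 0.693 × Vd / t½ = 0.693 × 46.20 / 52 = 0.6157 L/h
Infusion rate = CL × Css = 0.6157 × 12 = 7.388 mg/h

7.39 mg/h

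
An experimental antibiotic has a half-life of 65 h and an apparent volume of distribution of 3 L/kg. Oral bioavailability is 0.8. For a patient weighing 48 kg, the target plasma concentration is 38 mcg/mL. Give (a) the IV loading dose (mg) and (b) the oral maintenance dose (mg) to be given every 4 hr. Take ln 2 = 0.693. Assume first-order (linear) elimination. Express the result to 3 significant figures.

(a) 5470 mg; (b) 292 mg

Vd = 3 L/kg × 48 kg = 144.0 L
LD = Vd × C = 144.0 × 38 = 5472 mg
CL = 0.693 × Vd / t½ = 0.693 × 144.0 / 65 = 1.535 L/h
D = CL × Css × τ / F = 1.535 × 38 × 4 / 0.8 = 291.7 mg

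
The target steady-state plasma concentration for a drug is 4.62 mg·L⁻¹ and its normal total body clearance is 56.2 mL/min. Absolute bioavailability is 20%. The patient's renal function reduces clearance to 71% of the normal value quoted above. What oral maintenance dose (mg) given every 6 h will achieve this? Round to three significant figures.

332 mg

CL = 56.2 mL/min = 56.2 × 0.06 = 3.372 L/h
Patient clearance = 0.71 × 3.372 = 2.394 L/h
At steady state, dose per interval replaces the amount cleared in that interval: F·D/τ = CL·Css.
D = CL × Css × τ / F = 2.394 × 4.62 × 6 / 0.2 = 331.8 mg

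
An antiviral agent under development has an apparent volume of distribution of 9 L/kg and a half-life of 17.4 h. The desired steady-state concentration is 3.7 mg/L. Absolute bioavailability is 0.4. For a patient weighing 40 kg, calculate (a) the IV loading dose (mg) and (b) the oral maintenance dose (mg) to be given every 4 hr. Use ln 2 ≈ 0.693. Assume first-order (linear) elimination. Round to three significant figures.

(a) 1330 mg; (b) 531 mg

Vd(total) = 40 kg × 9 L/kg = 360.0 L
LD = Vd × C = 360.0 × 3.7 = 1332 mg
CL = 0.693 × Vd / t½ = 0.693 × 360.0 / 17.4 = 14.34 L/h
D = CL × Css × τ / F = 14.34 × 3.7 × 4 / 0.4 = 530.6 mg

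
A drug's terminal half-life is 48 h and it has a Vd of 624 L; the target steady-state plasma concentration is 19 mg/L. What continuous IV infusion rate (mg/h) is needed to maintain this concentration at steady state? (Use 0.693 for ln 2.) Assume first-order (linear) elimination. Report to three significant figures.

CL = ln 2 · Vd / t½ = 0.693 × 624.0 / 48 = 9.009 L/h
Infusion rate = CL × Css = 9.009 × 19 = 171.2 mg/h

171 mg/h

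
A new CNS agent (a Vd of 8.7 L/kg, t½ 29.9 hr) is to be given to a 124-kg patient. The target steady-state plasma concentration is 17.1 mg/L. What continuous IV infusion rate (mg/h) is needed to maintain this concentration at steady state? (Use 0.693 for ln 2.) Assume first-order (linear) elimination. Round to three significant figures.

Vd(total) = 124 kg × 8.7 L/kg = 1079 L
CL = 0.693 × Vd / t½ = 0.693 × 1079 / 29.9 = 25.01 L/h
Infusion rate = CL × Css = 25.01 × 17.1 = 427.7 mg/h

428 mg/h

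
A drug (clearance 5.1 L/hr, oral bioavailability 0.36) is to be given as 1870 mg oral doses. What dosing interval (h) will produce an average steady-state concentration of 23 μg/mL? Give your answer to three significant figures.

F·D/τ = CL·Css → τ = F·D / (CL·Css).
τ = 0.36 × 1870 / (5.1 × 23) = 5.739 h

5.74 h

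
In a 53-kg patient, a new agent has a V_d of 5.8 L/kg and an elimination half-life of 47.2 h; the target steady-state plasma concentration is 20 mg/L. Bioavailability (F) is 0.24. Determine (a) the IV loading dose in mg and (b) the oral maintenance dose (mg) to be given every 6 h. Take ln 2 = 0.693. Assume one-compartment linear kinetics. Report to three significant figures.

Total Vd = 5.8 × 53 = 307.4 L
LD = Vd × C = 307.4 × 20 = 6148 mg
CL = 0.693 × Vd / t½ = 0.693 × 307.4 / 47.2 = 4.513 L/h
D = CL × Css × τ / F = 4.513 × 20 × 6 / 0.24 = 2257 mg

(a) 6150 mg; (b) 2260 mg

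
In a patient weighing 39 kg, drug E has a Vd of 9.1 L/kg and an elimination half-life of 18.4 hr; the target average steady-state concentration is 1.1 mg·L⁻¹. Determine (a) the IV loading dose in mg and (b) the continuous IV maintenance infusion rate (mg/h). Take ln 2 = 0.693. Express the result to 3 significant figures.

Total Vd = 9.1 × 39 = 354.9 L
LD = Vd × C = 354.9 × 1.1 = 390.4 mg
CL = 0.693 × Vd / t½ = 0.693 × 354.9 / 18.4 = 13.37 L/h
Infusion rate = CL × Css = 13.37 × 1.1 = 14.71 mg/h

(a) 390 mg; (b) 14.7 mg/h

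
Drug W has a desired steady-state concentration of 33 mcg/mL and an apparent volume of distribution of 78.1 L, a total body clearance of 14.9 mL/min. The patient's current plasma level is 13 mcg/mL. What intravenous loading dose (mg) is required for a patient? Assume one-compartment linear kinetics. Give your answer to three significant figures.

Concentration deficit ΔC = 33 − 13 = 20.00 mg/L
LD = Vd × ΔC = 78.10 × 20.00 = 1562 mg

1560 mg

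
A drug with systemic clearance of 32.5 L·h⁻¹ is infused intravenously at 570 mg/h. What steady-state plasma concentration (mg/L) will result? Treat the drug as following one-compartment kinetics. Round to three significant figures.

17.5 mg/L

Css = rate / CL = 570 / 32.50 = 17.54 mg/L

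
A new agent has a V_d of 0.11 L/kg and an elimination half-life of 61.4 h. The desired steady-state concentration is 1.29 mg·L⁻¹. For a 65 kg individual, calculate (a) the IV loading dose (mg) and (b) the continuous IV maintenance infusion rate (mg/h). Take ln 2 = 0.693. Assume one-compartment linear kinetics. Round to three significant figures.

(a) 9.22 mg; (b) 0.104 mg/h

Vd(total) = 65 kg × 0.11 L/kg = 7.150 L
LD = Vd × C = 7.150 × 1.29 = 9.224 mg
CL = 0.693 × Vd / t½ = 0.693 × 7.150 / 61.4 = 0.08070 L/h
Infusion rate = CL × Css = 0.08070 × 1.29 = 0.1041 mg/h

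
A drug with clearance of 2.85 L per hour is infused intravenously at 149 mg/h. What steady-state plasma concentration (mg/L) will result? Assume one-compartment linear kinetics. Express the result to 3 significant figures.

52.3 mg/L

Css = rate / CL = 149 / 2.850 = 52.28 mg/L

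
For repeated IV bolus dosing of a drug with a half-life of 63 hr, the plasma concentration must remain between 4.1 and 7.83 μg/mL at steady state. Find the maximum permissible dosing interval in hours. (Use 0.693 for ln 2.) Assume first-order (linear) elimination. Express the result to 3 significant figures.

k = 0.693 / t½ = 0.693 / 63 = 0.01100 h⁻¹
Between IV bolus doses, concentration decays as C = C₀·e^(−kτ), so C_peak/C_trough = e^(kτ).
τ_max = ln(C_peak/C_trough) / k = ln(7.83/4.1) / 0.01100 = 0.6470 / 0.01100 = 58.82 h

58.8 h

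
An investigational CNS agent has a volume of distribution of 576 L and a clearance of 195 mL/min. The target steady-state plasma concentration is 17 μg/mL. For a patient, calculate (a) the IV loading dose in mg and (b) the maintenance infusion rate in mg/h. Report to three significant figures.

(a) 9790 mg; (b) 199 mg/h

Loading: fill Vd to C_target → 576.0 L × 17 mg/L = 9792 mg
Convert clearance: 195 mL/min × 60 min/h ÷ 1000 mL/L = 11.70 L/h
Maintenance: replace elimination → rate = CL × Css = 11.70 × 17 = 198.9 mg/h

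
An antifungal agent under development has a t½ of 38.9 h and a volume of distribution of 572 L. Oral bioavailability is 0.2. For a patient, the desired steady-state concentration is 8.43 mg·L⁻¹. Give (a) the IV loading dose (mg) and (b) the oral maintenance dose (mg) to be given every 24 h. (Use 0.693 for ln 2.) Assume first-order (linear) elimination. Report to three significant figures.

LD = Vd × C = 572.0 × 8.43 = 4822 mg
CL = 0.693 × Vd / t½ = 0.693 × 572.0 / 38.9 = 10.19 L/h
D = CL × Css × τ / F = 10.19 × 8.43 × 24 / 0.2 = 10310 mg

(a) 4820 mg; (b) 10300 mg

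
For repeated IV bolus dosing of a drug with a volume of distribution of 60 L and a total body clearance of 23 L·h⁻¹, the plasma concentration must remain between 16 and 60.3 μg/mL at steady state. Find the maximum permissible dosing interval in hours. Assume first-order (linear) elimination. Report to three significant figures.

k = CL / Vd = 23.00 / 60.00 = 0.3833 h⁻¹
Between IV bolus doses, concentration decays as C = C₀·e^(−kτ), so C_peak/C_trough = e^(kτ).
τ_max = ln(C_peak/C_trough) / k = ln(60.3/16) / 0.3833 = 1.327 / 0.3833 = 3.462 h

3.46 h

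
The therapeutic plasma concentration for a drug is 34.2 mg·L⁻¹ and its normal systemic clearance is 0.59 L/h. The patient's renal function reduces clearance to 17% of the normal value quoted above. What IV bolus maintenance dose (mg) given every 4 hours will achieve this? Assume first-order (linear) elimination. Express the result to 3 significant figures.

13.7 mg

Patient clearance = 0.17 × 0.5900 = 0.1003 L/h
At steady state, dose per interval replaces the amount cleared in that interval: D/τ = CL·Css.
D = CL × Css × τ = 0.1003 × 34.2 × 4 = 13.72 mg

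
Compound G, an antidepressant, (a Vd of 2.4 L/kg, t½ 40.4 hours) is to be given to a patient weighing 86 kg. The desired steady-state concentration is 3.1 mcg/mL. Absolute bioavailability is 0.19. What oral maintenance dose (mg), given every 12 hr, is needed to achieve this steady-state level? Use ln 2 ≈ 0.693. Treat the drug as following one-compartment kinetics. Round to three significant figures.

693 mg

Total Vd = 2.4 × 86 = 206.4 L
k = 0.693/40.4 = 0.01715 h⁻¹, so CL = k·Vd = 0.01715 × 206.4 = 3.540 L/h
D = CL × Css × τ / F = 3.540 × 3.1 × 12 / 0.19 = 693.1 mg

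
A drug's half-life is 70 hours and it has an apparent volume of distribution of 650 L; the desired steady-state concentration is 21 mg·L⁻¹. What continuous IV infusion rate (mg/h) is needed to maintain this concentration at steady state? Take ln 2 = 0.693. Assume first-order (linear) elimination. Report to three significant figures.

135 mg/h

k = 0.693/70 = 0.009900 h⁻¹, so CL = k·Vd = 0.009900 × 650.0 = 6.435 L/h
Infusion rate = CL × Css = 6.435 × 21 = 135.1 mg/h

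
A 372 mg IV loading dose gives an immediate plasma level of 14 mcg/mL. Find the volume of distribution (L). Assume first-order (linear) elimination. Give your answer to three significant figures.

26.6 L

Immediately after an IV bolus, C₀ = Dose / Vd, so Vd = Dose / C₀.
Vd = 372 / 14 = 26.57 L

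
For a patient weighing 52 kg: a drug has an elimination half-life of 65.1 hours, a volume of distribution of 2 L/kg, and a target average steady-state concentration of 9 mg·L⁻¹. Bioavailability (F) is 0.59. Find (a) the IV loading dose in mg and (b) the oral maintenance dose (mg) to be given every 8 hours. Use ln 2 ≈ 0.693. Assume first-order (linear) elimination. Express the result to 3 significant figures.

(a) 936 mg; (b) 135 mg

Total Vd = 2 × 52 = 104.0 L
LD = Vd × C = 104.0 × 9 = 936.0 mg
CL = 0.693 × Vd / t½ = 0.693 × 104.0 / 65.1 = 1.107 L/h
D = CL × Css × τ / F = 1.107 × 9 × 8 / 0.59 = 135.1 mg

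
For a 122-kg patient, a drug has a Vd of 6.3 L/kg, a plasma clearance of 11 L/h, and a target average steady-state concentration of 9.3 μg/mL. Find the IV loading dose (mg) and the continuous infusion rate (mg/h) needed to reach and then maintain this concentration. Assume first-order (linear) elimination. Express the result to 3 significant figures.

Vd(total) = 122 kg × 6.3 L/kg = 768.6 L
Loading dose = Vd × C = 768.6 × 9.3 = 7148 mg
Maintenance infusion rate = CL × Css = 11.00 × 9.3 = 102.3 mg/h

(a) 7150 mg; (b) 102 mg/h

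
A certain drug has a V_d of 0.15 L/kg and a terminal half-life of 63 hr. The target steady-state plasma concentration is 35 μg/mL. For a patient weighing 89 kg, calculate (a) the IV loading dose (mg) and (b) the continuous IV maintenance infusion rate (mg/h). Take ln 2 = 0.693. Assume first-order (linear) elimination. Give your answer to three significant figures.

(a) 467 mg; (b) 5.14 mg/h

Vd(total) = 89 kg × 0.15 L/kg = 13.35 L
LD = Vd × C = 13.35 × 35 = 467.3 mg
CL = 0.693 × Vd / t½ = 0.693 × 13.35 / 63 = 0.1469 L/h
Infusion rate = CL × Css = 0.1469 × 35 = 5.142 mg/h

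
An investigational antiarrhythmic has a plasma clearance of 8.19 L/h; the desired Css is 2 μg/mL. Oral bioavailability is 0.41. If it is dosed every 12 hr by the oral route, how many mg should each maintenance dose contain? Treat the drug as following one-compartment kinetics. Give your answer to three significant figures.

At steady state, dose per interval replaces the amount cleared in that interval: F·D/τ = CL·Css.
D = CL × Css × τ / F = 8.190 × 2 × 12 / 0.41 = 479.4 mg

479 mg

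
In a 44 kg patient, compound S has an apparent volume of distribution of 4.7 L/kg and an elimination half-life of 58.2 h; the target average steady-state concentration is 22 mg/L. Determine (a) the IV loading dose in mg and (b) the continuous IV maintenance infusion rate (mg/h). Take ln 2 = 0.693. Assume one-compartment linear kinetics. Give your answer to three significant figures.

(a) 4550 mg; (b) 54.2 mg/h

Vd = 4.7 L/kg × 44 kg = 206.8 L
LD = Vd × C = 206.8 × 22 = 4550 mg
CL = 0.693 × Vd / t½ = 0.693 × 206.8 / 58.2 = 2.462 L/h
Infusion rate = CL × Css = 2.462 × 22 = 54.16 mg/h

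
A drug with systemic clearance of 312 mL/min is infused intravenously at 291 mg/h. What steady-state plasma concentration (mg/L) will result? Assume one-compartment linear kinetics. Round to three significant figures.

15.5 mg/L

CL = 312 mL/min × 60/1000 = 18.72 L/h
Css = rate / CL = 291 / 18.72 = 15.54 mg/L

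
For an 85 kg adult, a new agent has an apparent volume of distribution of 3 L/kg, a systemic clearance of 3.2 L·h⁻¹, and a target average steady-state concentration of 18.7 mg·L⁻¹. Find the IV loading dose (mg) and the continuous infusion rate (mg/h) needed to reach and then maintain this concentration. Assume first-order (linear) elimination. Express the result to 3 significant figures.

(a) 4770 mg; (b) 59.8 mg/h

Vd = 3 L/kg × 85 kg = 255.0 L
Loading: fill Vd to C_target → 255.0 L × 18.7 mg/L = 4769 mg
Maintenance: replace elimination → rate = CL × Css = 3.200 × 18.7 = 59.84 mg/h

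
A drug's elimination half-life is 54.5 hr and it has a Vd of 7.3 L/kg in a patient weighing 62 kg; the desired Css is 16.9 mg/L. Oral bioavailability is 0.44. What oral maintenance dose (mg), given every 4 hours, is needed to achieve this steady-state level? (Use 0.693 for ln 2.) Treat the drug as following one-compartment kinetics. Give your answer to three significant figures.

Vd(total) = 62 kg × 7.3 L/kg = 452.6 L
CL = 0.693 × Vd / t½ = 0.693 × 452.6 / 54.5 = 5.755 L/h
D = CL × Css × τ / F = 5.755 × 16.9 × 4 / 0.44 = 884.2 mg

884 mg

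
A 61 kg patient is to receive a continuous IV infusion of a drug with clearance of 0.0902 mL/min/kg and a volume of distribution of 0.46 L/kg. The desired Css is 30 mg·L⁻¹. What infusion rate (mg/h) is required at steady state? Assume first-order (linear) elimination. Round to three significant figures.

9.90 mg/h

CL = 0.0902 mL/min/kg × 61 kg = 5.502 mL/min = 5.502 × 60/1000 = 0.3301 L/h
Rate = CL × Css = 0.3301 × 30 = 9.903 mg/h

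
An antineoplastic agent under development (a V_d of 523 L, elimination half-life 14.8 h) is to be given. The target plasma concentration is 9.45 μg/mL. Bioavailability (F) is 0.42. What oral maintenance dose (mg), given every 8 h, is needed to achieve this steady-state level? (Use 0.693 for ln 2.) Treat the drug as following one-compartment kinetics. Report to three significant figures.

4410 mg

CL = ln 2 · Vd / t½ = 0.693 × 523.0 / 14.8 = 24.49 L/h
D = CL × Css × τ / F = 24.49 × 9.45 × 8 / 0.42 = 4408 mg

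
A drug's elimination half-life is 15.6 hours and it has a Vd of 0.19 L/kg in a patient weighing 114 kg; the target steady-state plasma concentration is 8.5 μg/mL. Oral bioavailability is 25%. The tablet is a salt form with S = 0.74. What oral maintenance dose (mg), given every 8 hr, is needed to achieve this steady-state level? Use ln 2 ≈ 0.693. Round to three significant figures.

Vd = 0.19 L/kg × 114 kg = 21.66 L
CL = 0.693 × Vd / t½ = 0.693 × 21.66 / 15.6 = 0.9622 L/h
D = CL × Css × τ / F / S = 0.9622 × 8.5 × 8 / 0.25 / 0.74 = 353.7 mg

354 mg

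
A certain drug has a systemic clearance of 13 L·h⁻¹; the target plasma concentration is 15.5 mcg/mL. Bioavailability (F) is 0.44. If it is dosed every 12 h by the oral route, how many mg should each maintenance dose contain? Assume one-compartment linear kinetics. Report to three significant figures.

At steady state, dose per interval replaces the amount cleared in that interval: F·D/τ = CL·Css.
D = CL × Css × τ / F = 13.00 × 15.5 × 12 / 0.44 = 5495 mg

5500 mg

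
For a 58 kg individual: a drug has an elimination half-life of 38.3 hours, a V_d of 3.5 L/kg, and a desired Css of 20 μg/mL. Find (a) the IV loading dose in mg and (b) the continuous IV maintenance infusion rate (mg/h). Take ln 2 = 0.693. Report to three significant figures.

(a) 4060 mg; (b) 73.5 mg/h

Vd(total) = 58 kg × 3.5 L/kg = 203.0 L
LD = Vd × C = 203.0 × 20 = 4060 mg
CL = 0.693 × Vd / t½ = 0.693 × 203.0 / 38.3 = 3.673 L/h
Infusion rate = CL × Css = 3.673 × 20 = 73.46 mg/h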